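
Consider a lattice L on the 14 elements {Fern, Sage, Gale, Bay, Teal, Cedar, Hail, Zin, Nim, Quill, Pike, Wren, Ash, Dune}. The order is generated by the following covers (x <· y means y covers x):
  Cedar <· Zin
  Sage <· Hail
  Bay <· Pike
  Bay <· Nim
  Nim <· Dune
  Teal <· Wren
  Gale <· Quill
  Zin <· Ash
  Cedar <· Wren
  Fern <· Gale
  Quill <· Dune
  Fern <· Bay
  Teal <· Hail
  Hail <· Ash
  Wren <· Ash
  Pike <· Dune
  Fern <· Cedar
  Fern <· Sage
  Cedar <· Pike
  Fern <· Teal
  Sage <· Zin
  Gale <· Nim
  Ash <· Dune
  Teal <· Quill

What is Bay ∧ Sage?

Common lower bounds of {Bay, Sage}: Fern.
The greatest among these is Fern.

Fern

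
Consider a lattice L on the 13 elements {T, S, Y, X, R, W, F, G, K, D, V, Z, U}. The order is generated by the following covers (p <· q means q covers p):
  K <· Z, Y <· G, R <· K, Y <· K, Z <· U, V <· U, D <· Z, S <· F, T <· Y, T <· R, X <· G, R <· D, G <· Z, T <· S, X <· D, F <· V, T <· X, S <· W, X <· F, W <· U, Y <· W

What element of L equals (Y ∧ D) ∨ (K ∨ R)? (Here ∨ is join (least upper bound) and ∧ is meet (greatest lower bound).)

Y ∧ D = T
K ∨ R = K
T ∨ K = K

K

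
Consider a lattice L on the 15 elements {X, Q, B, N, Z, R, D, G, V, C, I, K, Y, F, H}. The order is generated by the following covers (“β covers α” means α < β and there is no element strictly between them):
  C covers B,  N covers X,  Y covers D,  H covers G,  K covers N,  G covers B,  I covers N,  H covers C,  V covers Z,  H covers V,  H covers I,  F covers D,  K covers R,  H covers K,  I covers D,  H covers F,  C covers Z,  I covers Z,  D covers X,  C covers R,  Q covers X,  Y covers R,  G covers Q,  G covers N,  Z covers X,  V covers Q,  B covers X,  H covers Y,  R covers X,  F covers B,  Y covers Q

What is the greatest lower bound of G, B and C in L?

B

Common lower bounds of {G, B, C}: B, X.
The greatest among these is B.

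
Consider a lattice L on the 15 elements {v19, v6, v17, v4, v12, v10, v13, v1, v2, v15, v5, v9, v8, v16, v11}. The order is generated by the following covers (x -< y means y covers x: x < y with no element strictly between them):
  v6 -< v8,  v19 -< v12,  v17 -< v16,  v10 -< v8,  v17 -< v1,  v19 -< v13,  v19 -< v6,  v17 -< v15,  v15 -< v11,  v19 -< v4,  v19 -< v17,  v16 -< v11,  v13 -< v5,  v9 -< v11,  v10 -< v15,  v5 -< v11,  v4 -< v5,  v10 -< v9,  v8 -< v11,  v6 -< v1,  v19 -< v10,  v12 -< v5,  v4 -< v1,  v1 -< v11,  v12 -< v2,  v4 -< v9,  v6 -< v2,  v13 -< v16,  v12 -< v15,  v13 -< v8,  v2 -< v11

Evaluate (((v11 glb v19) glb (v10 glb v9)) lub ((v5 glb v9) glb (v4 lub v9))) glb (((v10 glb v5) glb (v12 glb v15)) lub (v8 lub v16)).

v4

v11 ∧ v19 = v19
v10 ∧ v9 = v10
v19 ∧ v10 = v19
v5 ∧ v9 = v4
v4 ∨ v9 = v9
v4 ∧ v9 = v4
v19 ∨ v4 = v4
v10 ∧ v5 = v19
v12 ∧ v15 = v12
v19 ∧ v12 = v19
v8 ∨ v16 = v11
v19 ∨ v11 = v11
v4 ∧ v11 = v4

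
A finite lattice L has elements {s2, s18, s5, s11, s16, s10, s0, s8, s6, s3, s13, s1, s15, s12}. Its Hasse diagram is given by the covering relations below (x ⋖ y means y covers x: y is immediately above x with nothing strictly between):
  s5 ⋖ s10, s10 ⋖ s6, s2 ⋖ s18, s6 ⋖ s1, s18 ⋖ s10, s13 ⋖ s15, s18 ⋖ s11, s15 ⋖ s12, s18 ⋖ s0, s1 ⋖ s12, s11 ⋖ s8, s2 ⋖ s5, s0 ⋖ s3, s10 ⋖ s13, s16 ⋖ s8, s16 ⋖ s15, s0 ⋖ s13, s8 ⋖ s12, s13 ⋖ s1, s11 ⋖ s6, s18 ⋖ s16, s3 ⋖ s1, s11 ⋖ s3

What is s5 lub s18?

Common upper bounds of {s5, s18}: s1, s10, s12, s13, s15, s6.
The least among these is s10.

s10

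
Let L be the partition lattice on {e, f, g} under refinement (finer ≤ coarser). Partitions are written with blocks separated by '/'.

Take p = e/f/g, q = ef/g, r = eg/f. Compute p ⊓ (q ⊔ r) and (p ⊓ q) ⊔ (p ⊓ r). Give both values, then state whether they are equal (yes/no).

e/f/g; e/f/g; yes

q ⊔ r = efg, so p ⊓ (q ⊔ r) = e/f/g ⊓ efg = e/f/g.
p ⊓ q = e/f/g and p ⊓ r = e/f/g, so (p ⊓ q) ⊔ (p ⊓ r) = e/f/g ⊔ e/f/g = e/f/g.
Equal: yes.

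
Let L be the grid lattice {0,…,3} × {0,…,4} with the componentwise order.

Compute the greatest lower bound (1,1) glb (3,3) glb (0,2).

(0,1)

In a product of chains, the meet is componentwise min, giving (0,1).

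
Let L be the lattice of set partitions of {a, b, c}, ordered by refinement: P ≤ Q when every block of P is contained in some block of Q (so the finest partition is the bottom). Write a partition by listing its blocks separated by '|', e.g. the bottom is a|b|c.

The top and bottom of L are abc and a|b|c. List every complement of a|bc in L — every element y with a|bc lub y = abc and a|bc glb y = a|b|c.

ab|c, ac|b

Need y with a|bc ∨ y = abc and a|bc ∧ y = a|b|c.
Checking each element gives: ab|c, ac|b.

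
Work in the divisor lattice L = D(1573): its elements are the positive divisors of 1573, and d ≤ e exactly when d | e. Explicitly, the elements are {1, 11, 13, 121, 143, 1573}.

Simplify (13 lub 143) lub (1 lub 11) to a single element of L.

13 ∨ 143 = 143
1 ∨ 11 = 11
143 ∨ 11 = 143

143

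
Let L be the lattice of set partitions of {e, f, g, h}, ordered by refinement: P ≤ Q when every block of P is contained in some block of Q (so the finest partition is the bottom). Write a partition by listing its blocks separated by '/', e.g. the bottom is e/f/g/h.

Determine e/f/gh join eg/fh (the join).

The join of e/f/gh and eg/fh merges any blocks that overlap across the partitions, giving efgh.

efgh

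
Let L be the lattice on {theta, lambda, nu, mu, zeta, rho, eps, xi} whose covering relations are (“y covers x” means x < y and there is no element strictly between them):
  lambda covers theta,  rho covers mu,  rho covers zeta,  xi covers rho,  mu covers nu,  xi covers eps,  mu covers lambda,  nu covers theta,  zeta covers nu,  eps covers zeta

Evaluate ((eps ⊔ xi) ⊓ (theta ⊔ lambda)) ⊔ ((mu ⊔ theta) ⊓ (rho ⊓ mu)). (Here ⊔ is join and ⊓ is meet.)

eps ∨ xi = xi
theta ∨ lambda = lambda
xi ∧ lambda = lambda
mu ∨ theta = mu
rho ∧ mu = mu
mu ∧ mu = mu
lambda ∨ mu = mu

mu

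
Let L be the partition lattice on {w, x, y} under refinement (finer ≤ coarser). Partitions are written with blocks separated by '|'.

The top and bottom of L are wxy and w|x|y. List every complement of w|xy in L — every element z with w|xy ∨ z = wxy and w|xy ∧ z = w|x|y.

wx|y, wy|x

Need z with w|xy ∨ z = wxy and w|xy ∧ z = w|x|y.
Checking each element gives: wx|y, wy|x.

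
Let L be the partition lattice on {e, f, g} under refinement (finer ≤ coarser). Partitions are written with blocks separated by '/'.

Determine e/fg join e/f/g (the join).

e/fg

Common upper bounds of {e/fg, e/f/g}: e/fg, efg.
The least among these is e/fg.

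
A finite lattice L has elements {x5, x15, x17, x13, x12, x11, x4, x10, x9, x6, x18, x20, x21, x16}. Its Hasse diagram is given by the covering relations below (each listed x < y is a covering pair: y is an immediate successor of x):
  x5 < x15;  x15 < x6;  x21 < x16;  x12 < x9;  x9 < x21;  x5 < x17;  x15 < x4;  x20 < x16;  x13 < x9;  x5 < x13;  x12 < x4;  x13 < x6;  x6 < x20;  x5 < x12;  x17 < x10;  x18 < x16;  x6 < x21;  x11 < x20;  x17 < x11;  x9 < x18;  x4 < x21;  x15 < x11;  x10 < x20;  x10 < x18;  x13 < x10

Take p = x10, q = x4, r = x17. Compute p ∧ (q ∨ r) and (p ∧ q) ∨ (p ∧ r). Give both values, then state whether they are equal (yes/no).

x10; x17; no

q ∨ r = x16, so p ∧ (q ∨ r) = x10 ∧ x16 = x10.
p ∧ q = x5 and p ∧ r = x17, so (p ∧ q) ∨ (p ∧ r) = x5 ∨ x17 = x17.
Equal: no.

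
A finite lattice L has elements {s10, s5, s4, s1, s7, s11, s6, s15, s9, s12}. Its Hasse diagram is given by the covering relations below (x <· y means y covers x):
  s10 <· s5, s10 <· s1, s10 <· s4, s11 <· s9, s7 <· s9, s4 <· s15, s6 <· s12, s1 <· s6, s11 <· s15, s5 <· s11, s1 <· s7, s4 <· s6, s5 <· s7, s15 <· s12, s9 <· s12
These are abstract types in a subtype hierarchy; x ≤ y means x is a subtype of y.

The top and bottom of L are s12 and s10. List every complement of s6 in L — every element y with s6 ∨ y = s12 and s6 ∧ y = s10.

s11, s5

Need y with s6 ∨ y = s12 and s6 ∧ y = s10.
Checking each element gives: s11, s5.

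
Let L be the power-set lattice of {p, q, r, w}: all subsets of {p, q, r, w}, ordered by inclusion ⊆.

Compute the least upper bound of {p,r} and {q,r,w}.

{p,q,r,w}

Common upper bounds of {{p,r}, {q,r,w}}: {p,q,r,w}.
The least among these is {p,q,r,w}.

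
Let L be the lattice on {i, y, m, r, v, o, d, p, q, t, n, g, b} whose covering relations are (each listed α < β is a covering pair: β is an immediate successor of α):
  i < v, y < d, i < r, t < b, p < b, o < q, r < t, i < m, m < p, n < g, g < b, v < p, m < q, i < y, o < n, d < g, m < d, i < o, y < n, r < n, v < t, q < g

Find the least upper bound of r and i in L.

r

Common upper bounds of {r, i}: b, g, n, r, t.
The least among these is r.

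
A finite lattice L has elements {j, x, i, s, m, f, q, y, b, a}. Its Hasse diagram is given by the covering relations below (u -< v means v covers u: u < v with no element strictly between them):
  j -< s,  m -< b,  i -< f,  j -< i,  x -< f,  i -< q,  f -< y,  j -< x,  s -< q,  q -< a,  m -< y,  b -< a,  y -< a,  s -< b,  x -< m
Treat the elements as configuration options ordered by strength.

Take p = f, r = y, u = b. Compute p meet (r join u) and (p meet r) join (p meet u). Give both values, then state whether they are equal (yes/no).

r join u = a, so p meet (r join u) = f meet a = f.
p meet r = f and p meet u = x, so (p meet r) join (p meet u) = f join x = f.
Equal: yes.

f; f; yes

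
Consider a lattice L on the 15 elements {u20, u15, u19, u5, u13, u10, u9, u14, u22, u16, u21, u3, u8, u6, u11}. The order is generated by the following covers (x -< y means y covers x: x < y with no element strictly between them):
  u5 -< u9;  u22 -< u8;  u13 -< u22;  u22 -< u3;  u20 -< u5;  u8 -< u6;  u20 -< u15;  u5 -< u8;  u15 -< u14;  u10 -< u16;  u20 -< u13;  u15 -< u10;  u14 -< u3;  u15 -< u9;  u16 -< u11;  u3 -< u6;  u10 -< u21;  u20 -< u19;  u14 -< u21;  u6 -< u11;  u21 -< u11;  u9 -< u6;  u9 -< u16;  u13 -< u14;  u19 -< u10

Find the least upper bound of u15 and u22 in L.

Common upper bounds of {u15, u22}: u11, u3, u6.
The least among these is u3.

u3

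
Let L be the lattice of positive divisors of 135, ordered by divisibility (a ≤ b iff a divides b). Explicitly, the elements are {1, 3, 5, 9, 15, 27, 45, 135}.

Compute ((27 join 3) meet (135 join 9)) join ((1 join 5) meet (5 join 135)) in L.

27 ∨ 3 = 27
135 ∨ 9 = 135
27 ∧ 135 = 27
1 ∨ 5 = 5
5 ∨ 135 = 135
5 ∧ 135 = 5
27 ∨ 5 = 135

135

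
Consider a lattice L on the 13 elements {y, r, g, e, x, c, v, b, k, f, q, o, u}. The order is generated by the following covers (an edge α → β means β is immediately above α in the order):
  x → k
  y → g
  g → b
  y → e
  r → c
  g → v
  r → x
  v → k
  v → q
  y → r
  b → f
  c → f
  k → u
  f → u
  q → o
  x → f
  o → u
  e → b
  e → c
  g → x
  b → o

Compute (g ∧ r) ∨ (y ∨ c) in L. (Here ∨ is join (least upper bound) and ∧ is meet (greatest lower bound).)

c

g ∧ r = y
y ∨ c = c
y ∨ c = c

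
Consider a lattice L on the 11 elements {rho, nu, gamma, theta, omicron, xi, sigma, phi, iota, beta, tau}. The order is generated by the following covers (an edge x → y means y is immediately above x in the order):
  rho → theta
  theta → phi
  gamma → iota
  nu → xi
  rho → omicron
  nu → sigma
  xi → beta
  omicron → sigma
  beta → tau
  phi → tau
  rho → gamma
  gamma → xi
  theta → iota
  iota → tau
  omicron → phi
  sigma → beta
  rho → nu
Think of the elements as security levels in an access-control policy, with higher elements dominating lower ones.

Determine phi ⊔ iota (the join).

Common upper bounds of {phi, iota}: tau.
The least among these is tau.

tau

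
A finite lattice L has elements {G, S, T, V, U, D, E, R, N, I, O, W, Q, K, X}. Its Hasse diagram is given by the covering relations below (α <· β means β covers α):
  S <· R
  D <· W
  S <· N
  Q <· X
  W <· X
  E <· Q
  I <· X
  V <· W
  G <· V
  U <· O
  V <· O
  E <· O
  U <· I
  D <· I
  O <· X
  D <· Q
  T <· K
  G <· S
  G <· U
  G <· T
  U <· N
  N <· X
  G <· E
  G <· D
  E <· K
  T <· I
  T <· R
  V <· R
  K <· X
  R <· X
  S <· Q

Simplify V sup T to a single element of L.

V ∨ T = R

R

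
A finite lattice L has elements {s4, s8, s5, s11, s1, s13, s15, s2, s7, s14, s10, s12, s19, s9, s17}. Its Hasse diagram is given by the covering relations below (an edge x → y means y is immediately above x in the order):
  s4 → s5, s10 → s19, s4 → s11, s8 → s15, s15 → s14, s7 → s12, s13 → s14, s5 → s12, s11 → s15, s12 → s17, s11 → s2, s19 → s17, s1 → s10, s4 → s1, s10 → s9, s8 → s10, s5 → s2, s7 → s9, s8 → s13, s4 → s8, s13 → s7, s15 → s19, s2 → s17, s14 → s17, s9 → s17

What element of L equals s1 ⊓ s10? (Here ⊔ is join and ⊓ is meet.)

s1 ∧ s10 = s1

s1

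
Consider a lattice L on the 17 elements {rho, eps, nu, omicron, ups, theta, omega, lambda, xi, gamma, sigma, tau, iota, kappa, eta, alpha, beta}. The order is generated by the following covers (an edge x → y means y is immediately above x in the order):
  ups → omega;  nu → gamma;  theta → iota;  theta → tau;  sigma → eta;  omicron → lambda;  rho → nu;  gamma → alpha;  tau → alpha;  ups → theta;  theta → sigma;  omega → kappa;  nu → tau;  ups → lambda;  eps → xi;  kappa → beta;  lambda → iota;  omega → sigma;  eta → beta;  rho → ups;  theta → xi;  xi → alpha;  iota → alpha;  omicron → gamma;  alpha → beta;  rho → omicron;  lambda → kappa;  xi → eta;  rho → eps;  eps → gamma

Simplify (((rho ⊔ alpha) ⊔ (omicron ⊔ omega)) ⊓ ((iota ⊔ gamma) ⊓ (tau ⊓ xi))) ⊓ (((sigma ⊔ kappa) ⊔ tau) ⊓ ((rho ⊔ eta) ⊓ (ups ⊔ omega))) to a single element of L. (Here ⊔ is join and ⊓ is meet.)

ups

rho ∨ alpha = alpha
omicron ∨ omega = kappa
alpha ∨ kappa = beta
iota ∨ gamma = alpha
tau ∧ xi = theta
alpha ∧ theta = theta
beta ∧ theta = theta
sigma ∨ kappa = beta
beta ∨ tau = beta
rho ∨ eta = eta
ups ∨ omega = omega
eta ∧ omega = omega
beta ∧ omega = omega
theta ∧ omega = ups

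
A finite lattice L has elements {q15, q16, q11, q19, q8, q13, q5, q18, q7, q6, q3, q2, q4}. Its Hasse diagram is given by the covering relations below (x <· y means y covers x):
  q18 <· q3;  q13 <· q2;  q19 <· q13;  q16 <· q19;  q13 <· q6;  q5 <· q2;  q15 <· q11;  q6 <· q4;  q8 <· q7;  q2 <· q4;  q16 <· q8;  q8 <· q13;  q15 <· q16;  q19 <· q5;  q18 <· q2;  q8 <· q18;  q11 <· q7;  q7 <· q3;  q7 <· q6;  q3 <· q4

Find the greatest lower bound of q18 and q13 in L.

q8

Common lower bounds of {q18, q13}: q15, q16, q8.
The greatest among these is q8.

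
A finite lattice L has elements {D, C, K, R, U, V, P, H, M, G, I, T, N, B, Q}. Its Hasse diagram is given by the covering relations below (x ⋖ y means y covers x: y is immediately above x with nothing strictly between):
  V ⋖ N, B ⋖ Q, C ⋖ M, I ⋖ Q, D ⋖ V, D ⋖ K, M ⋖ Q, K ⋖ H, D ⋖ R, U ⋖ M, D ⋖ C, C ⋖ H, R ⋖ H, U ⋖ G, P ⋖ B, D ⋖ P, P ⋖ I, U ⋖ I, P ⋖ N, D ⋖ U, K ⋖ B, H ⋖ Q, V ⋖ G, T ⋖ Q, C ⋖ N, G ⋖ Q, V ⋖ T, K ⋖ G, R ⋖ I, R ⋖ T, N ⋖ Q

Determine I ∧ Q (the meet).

I

Common lower bounds of {I, Q}: D, I, P, R, U.
The greatest among these is I.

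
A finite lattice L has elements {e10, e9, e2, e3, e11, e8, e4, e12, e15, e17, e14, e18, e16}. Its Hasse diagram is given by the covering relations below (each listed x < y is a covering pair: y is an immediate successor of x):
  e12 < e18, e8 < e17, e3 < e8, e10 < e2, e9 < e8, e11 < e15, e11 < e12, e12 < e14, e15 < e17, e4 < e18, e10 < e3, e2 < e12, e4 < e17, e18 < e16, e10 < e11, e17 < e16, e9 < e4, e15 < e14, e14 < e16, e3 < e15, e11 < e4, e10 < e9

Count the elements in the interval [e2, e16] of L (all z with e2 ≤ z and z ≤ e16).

5

The interval [e2, e16] = {e12, e14, e16, e18, e2}, which has 5 elements.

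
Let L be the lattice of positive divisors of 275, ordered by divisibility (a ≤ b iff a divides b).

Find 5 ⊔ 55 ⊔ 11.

In the divisibility order, the join is the least common multiple: lcm(5, 55, 11) = 55.

55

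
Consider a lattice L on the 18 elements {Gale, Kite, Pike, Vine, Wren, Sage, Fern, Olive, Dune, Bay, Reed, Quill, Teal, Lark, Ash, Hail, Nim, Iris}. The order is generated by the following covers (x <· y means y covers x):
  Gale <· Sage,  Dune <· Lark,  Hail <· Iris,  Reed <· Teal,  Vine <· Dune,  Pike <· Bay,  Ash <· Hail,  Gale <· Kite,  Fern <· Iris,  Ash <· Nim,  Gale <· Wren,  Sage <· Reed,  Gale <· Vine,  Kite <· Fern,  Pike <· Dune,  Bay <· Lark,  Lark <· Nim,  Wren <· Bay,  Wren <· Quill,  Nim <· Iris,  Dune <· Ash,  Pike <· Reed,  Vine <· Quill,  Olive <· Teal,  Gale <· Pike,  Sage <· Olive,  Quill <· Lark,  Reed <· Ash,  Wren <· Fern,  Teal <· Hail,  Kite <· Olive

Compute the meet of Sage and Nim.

Common lower bounds of {Sage, Nim}: Gale, Sage.
The greatest among these is Sage.

Sage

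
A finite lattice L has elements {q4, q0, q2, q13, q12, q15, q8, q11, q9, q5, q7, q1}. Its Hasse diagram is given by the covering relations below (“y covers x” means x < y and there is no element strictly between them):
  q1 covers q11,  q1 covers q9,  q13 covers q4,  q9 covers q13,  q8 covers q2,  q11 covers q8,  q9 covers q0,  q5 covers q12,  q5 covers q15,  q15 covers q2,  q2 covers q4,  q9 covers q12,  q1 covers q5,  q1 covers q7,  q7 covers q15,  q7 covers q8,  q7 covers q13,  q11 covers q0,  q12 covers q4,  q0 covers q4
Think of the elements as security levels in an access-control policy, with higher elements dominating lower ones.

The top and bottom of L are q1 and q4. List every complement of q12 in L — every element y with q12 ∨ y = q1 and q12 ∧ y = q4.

Need y with q12 ∨ y = q1 and q12 ∧ y = q4.
Checking each element gives: q11, q7, q8.

q11, q7, q8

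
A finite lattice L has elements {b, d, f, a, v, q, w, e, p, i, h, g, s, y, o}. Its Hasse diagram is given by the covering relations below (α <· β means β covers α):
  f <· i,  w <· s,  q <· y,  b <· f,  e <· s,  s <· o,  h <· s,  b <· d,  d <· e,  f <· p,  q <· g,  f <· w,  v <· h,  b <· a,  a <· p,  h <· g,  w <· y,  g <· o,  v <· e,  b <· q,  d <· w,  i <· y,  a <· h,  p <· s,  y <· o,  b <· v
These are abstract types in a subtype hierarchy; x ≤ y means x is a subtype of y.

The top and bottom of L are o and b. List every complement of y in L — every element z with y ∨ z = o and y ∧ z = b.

Need z with y ∨ z = o and y ∧ z = b.
Checking each element gives: a, h, v.

a, h, v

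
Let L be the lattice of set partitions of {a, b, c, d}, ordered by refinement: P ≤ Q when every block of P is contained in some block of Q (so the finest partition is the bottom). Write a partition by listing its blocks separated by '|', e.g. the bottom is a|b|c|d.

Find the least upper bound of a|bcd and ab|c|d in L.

Common upper bounds of {a|bcd, ab|c|d}: abcd.
The least among these is abcd.

abcd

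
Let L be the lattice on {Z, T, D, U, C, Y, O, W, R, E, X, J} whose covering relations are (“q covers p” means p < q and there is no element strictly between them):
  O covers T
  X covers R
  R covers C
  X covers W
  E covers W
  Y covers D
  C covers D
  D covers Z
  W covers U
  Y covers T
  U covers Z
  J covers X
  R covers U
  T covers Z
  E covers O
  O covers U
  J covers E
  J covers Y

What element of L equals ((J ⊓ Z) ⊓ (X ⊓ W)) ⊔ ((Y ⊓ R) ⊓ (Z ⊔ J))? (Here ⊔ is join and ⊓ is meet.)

J ∧ Z = Z
X ∧ W = W
Z ∧ W = Z
Y ∧ R = D
Z ∨ J = J
D ∧ J = D
Z ∨ D = D

D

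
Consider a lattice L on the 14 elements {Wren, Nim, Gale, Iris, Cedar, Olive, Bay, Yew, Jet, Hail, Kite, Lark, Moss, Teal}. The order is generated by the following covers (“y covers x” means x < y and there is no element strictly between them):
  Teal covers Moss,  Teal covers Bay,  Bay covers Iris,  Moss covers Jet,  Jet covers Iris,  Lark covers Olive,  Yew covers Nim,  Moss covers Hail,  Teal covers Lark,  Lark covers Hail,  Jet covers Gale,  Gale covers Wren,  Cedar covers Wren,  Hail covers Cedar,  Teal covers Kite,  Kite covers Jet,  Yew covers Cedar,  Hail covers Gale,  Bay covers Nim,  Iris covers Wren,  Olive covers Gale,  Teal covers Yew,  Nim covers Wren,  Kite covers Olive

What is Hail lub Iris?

Moss

Common upper bounds of {Hail, Iris}: Moss, Teal.
The least among these is Moss.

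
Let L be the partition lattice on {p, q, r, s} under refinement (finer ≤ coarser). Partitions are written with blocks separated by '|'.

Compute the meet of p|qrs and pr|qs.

p|qs|r

Common lower bounds of {p|qrs, pr|qs}: p|qs|r, p|q|r|s.
The greatest among these is p|qs|r.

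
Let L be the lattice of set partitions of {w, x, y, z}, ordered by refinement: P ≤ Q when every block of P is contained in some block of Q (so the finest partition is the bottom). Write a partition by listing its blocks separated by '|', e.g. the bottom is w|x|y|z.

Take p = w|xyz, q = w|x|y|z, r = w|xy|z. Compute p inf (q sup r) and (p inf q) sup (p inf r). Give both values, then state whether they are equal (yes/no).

w|xy|z; w|xy|z; yes

q sup r = w|xy|z, so p inf (q sup r) = w|xyz inf w|xy|z = w|xy|z.
p inf q = w|x|y|z and p inf r = w|xy|z, so (p inf q) sup (p inf r) = w|x|y|z sup w|xy|z = w|xy|z.
Equal: yes.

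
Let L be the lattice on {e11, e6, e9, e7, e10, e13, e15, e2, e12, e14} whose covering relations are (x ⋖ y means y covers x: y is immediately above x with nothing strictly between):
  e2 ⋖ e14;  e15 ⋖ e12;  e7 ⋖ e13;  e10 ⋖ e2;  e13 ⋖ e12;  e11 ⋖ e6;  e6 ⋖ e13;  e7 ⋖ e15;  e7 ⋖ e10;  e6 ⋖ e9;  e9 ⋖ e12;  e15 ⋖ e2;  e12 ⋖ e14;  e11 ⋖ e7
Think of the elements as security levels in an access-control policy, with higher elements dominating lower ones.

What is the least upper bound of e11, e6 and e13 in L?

e13

Common upper bounds of {e11, e6, e13}: e12, e13, e14.
The least among these is e13.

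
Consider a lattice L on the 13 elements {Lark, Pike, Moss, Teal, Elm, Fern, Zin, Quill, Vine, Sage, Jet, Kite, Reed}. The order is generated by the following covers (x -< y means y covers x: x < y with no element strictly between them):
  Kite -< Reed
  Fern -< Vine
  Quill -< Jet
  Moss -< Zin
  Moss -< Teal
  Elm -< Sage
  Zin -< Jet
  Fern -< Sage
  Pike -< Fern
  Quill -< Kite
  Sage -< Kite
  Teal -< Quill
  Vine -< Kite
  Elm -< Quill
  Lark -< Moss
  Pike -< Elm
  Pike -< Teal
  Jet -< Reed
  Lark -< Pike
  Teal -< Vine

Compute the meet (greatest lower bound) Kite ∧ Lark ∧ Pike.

Common lower bounds of {Kite, Lark, Pike}: Lark.
The greatest among these is Lark.

Lark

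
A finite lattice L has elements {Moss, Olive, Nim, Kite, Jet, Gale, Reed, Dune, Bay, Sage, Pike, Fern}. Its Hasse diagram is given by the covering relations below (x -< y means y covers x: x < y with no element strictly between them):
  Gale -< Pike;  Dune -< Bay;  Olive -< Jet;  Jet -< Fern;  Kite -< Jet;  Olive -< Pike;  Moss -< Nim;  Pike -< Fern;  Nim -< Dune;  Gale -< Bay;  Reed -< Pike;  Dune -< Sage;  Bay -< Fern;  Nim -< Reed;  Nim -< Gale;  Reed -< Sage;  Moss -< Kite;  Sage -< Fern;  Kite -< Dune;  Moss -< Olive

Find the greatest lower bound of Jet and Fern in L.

Jet

Common lower bounds of {Jet, Fern}: Jet, Kite, Moss, Olive.
The greatest among these is Jet.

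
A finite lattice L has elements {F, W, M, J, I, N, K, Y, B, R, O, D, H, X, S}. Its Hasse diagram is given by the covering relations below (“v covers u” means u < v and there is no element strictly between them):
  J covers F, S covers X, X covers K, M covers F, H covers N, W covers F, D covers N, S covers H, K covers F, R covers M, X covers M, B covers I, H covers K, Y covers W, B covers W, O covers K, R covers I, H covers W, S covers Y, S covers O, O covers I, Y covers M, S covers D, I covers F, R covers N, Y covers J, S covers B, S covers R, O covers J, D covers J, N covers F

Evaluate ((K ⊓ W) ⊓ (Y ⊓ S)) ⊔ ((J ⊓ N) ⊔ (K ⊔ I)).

O

K ∧ W = F
Y ∧ S = Y
F ∧ Y = F
J ∧ N = F
K ∨ I = O
F ∨ O = O
F ∨ O = O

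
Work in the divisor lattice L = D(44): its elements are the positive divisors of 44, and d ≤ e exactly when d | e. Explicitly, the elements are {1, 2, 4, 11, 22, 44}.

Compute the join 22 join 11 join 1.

22

In the divisibility order, the join is the least common multiple: lcm(22, 11, 1) = 22.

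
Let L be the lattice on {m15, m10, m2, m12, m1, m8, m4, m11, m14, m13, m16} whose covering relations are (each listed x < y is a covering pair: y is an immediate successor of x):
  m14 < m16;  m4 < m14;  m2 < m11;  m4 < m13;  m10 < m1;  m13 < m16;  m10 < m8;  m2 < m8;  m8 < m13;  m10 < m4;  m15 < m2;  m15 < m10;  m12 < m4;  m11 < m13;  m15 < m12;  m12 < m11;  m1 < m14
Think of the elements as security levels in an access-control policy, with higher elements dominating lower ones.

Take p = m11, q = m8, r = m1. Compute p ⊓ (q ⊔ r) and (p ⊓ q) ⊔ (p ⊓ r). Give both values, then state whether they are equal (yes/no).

m11; m2; no

q ⊔ r = m16, so p ⊓ (q ⊔ r) = m11 ⊓ m16 = m11.
p ⊓ q = m2 and p ⊓ r = m15, so (p ⊓ q) ⊔ (p ⊓ r) = m2 ⊔ m15 = m2.
Equal: no.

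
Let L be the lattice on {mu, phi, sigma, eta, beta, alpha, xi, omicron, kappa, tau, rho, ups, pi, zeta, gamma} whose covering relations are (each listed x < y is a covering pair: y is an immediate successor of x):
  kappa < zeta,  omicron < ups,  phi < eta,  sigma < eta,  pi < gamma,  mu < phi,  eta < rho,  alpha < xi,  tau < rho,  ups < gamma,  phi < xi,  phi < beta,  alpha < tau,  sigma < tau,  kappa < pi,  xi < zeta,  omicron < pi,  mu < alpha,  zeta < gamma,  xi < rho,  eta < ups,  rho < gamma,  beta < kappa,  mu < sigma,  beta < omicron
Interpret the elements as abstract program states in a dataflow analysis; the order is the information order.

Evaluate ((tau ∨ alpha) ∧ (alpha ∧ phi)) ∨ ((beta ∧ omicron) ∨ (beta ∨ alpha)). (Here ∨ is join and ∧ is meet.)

zeta

tau ∨ alpha = tau
alpha ∧ phi = mu
tau ∧ mu = mu
beta ∧ omicron = beta
beta ∨ alpha = zeta
beta ∨ zeta = zeta
mu ∨ zeta = zeta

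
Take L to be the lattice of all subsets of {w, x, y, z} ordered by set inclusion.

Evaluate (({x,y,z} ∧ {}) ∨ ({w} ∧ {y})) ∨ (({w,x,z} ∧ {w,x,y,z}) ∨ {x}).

{x,y,z} ∧ {} = {}
{w} ∧ {y} = {}
{} ∨ {} = {}
{w,x,z} ∧ {w,x,y,z} = {w,x,z}
{w,x,z} ∨ {x} = {w,x,z}
{} ∨ {w,x,z} = {w,x,z}

{w,x,z}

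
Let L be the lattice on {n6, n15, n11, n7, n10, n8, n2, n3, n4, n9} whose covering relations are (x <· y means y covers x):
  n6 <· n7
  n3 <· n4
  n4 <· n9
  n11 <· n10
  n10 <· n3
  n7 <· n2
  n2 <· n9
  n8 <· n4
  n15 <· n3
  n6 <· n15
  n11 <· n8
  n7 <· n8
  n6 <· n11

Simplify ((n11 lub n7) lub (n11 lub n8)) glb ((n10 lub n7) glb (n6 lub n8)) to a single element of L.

n8

n11 ∨ n7 = n8
n11 ∨ n8 = n8
n8 ∨ n8 = n8
n10 ∨ n7 = n4
n6 ∨ n8 = n8
n4 ∧ n8 = n8
n8 ∧ n8 = n8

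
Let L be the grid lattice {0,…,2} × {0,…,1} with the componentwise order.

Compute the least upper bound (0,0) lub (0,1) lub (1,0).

In a product of chains, the join is componentwise max, giving (1,1).

(1,1)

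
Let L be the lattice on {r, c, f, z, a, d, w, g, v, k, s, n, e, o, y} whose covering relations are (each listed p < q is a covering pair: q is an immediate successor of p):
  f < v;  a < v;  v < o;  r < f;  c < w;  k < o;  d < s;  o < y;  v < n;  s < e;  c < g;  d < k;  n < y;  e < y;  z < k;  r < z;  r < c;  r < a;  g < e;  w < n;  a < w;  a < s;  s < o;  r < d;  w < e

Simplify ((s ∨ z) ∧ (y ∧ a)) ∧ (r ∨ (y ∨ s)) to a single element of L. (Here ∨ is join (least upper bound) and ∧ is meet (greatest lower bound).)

a

s ∨ z = o
y ∧ a = a
o ∧ a = a
y ∨ s = y
r ∨ y = y
a ∧ y = a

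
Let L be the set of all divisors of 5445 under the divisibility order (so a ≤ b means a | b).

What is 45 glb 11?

Common lower bounds of {45, 11}: 1.
The greatest among these is 1.

1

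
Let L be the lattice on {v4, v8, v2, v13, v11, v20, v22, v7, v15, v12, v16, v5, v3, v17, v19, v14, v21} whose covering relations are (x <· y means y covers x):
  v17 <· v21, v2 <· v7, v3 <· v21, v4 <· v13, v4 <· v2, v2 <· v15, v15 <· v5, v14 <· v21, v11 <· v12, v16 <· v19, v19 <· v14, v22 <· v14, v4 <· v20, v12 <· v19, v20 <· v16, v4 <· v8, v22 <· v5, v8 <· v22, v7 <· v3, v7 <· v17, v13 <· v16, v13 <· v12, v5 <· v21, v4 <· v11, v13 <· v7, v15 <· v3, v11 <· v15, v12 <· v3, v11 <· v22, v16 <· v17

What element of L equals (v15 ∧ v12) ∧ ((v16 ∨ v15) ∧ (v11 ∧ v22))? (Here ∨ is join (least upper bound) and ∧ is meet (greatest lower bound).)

v15 ∧ v12 = v11
v16 ∨ v15 = v21
v11 ∧ v22 = v11
v21 ∧ v11 = v11
v11 ∧ v11 = v11

v11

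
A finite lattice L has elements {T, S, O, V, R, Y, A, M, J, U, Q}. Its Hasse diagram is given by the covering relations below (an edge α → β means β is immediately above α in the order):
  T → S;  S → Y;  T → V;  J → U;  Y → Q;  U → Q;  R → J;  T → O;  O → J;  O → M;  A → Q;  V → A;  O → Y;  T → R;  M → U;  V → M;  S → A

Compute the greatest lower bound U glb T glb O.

T

Common lower bounds of {U, T, O}: T.
The greatest among these is T.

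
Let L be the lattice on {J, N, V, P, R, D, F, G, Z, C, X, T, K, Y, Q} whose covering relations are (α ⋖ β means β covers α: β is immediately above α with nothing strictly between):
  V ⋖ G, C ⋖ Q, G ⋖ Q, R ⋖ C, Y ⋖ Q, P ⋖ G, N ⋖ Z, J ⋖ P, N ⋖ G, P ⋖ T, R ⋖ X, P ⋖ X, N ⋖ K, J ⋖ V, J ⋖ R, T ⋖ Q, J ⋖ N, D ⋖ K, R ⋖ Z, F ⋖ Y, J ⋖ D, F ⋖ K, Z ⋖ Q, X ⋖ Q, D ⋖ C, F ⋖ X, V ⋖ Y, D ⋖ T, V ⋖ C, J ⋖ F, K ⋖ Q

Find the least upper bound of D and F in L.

Common upper bounds of {D, F}: K, Q.
The least among these is K.

K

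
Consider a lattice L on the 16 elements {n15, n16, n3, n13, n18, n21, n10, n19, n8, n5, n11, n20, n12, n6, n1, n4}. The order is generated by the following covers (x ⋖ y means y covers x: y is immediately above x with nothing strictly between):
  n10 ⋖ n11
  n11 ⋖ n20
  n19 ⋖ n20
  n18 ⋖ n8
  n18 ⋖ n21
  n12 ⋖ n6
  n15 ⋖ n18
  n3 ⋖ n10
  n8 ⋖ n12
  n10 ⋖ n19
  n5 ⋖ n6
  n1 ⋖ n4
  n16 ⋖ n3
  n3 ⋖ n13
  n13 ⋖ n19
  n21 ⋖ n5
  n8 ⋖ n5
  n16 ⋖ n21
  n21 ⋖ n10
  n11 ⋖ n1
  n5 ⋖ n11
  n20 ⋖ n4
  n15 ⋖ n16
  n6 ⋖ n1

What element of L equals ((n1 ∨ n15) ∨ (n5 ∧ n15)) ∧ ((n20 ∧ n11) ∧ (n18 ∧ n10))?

n1 ∨ n15 = n1
n5 ∧ n15 = n15
n1 ∨ n15 = n1
n20 ∧ n11 = n11
n18 ∧ n10 = n18
n11 ∧ n18 = n18
n1 ∧ n18 = n18

n18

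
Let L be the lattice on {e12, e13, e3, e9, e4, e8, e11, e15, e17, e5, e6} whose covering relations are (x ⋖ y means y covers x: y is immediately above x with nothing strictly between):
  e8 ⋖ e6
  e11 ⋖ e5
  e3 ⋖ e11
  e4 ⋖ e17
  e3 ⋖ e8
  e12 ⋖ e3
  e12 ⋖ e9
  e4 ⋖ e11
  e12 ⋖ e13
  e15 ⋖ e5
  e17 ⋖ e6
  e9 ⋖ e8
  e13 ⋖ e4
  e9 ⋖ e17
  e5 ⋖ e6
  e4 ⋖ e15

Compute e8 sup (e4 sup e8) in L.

e4 ∨ e8 = e6
e8 ∨ e6 = e6

e6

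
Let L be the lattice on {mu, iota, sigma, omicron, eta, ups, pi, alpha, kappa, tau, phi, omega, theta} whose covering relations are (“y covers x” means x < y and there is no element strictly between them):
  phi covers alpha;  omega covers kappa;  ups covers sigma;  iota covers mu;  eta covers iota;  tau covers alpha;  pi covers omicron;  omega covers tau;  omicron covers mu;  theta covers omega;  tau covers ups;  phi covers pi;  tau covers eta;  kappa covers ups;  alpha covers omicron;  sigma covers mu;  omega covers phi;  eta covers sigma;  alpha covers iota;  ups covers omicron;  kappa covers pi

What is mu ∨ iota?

iota

Common upper bounds of {mu, iota}: alpha, eta, iota, omega, phi, tau, theta.
The least among these is iota.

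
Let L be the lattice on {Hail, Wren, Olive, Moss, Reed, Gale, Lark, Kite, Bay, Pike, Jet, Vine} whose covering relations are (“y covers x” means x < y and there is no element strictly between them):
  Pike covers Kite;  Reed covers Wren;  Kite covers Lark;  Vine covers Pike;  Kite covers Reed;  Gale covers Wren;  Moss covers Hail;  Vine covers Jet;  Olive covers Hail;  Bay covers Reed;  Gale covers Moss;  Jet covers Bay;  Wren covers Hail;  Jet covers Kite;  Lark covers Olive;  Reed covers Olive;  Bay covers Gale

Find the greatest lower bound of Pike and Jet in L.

Common lower bounds of {Pike, Jet}: Hail, Kite, Lark, Olive, Reed, Wren.
The greatest among these is Kite.

Kite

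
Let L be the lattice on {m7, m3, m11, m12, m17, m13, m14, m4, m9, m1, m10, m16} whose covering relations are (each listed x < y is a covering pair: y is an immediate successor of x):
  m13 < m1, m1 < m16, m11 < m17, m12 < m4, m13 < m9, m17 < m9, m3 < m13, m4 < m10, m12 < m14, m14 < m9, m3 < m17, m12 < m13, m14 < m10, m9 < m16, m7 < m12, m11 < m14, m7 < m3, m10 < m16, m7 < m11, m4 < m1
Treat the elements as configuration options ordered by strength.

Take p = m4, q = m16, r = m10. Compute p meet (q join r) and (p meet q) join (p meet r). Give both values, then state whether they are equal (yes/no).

m4; m4; yes

q join r = m16, so p meet (q join r) = m4 meet m16 = m4.
p meet q = m4 and p meet r = m4, so (p meet q) join (p meet r) = m4 join m4 = m4.
Equal: yes.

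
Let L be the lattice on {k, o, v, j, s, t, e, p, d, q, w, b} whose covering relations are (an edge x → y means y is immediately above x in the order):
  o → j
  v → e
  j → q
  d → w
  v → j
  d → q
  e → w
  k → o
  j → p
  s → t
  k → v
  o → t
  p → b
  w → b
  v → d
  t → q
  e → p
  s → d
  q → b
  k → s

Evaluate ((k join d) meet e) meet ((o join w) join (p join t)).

k ∨ d = d
d ∧ e = v
o ∨ w = b
p ∨ t = b
b ∨ b = b
v ∧ b = v

v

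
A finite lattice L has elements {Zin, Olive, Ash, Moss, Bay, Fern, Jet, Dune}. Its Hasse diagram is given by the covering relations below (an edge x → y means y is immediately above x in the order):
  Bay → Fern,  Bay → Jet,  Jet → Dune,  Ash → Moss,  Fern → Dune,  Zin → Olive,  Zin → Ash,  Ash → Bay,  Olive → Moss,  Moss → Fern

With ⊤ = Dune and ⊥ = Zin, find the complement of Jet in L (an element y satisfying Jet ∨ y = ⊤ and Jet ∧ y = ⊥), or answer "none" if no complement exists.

Olive

Need y with Jet ∨ y = Dune and Jet ∧ y = Zin.
Checking each element gives: Olive.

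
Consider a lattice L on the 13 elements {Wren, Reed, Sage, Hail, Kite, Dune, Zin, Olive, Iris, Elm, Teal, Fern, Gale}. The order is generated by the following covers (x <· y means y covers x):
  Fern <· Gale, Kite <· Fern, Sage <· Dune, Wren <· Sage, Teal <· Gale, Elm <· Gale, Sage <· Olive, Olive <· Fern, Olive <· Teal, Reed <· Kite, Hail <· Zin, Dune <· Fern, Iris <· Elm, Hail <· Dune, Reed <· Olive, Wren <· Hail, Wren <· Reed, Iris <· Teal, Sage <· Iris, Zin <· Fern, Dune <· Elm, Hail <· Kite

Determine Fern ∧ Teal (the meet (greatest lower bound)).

Olive

Common lower bounds of {Fern, Teal}: Olive, Reed, Sage, Wren.
The greatest among these is Olive.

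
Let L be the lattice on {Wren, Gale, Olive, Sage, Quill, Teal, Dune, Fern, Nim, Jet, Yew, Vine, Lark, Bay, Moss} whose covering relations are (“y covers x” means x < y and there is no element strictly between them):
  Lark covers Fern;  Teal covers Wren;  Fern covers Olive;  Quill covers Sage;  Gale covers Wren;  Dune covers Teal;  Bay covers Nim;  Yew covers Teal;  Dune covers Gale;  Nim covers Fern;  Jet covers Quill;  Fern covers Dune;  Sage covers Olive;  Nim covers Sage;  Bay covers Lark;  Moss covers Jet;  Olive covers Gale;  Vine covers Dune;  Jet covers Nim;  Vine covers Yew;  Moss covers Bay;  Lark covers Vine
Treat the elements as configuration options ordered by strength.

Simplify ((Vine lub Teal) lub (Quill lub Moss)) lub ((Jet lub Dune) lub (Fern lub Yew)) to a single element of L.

Vine ∨ Teal = Vine
Quill ∨ Moss = Moss
Vine ∨ Moss = Moss
Jet ∨ Dune = Jet
Fern ∨ Yew = Lark
Jet ∨ Lark = Moss
Moss ∨ Moss = Moss

Moss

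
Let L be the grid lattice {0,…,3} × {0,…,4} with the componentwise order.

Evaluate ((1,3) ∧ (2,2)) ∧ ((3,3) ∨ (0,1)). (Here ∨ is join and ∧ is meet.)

(1,3) ∧ (2,2) = (1,2)
(3,3) ∨ (0,1) = (3,3)
(1,2) ∧ (3,3) = (1,2)

(1,2)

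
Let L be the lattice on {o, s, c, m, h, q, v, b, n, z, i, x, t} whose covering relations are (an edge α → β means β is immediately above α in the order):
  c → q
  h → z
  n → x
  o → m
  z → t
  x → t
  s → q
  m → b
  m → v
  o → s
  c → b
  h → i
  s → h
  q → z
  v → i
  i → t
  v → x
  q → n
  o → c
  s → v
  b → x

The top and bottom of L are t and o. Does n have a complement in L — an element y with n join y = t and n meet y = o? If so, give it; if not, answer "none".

none

For every candidate y, either n ∨ y ≠ t or n ∧ y ≠ o; no complement exists.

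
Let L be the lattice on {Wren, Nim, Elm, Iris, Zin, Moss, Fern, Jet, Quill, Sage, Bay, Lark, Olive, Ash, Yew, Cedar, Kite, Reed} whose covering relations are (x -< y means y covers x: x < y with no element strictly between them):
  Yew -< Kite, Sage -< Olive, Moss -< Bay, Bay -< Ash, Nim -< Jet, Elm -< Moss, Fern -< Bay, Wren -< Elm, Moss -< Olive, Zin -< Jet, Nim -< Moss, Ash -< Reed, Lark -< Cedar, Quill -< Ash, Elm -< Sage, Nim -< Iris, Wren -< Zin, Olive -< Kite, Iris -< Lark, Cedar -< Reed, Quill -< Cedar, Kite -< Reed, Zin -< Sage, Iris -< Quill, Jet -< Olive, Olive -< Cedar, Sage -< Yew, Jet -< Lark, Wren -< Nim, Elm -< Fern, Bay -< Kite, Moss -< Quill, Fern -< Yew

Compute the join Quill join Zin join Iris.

Common upper bounds of {Quill, Zin, Iris}: Cedar, Reed.
The least among these is Cedar.

Cedar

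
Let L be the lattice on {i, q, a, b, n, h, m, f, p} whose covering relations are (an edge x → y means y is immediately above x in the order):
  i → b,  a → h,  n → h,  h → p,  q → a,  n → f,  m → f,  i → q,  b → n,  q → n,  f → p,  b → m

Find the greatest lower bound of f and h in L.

n

Common lower bounds of {f, h}: b, i, n, q.
The greatest among these is n.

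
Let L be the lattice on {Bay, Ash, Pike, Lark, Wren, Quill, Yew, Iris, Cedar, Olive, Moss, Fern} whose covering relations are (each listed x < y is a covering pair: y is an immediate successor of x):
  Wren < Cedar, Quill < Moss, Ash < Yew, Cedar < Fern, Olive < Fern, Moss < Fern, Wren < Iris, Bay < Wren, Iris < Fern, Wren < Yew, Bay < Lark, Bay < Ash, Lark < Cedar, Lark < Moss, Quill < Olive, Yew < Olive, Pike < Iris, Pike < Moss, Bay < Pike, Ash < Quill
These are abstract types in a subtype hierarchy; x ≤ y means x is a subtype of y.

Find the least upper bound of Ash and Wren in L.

Yew

Common upper bounds of {Ash, Wren}: Fern, Olive, Yew.
The least among these is Yew.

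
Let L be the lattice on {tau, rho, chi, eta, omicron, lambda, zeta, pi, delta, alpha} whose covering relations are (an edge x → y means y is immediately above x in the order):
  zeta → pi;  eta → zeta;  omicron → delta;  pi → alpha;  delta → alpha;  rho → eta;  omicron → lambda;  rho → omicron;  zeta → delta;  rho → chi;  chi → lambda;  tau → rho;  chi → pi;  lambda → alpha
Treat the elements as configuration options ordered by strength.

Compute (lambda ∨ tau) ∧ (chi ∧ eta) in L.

rho

lambda ∨ tau = lambda
chi ∧ eta = rho
lambda ∧ rho = rho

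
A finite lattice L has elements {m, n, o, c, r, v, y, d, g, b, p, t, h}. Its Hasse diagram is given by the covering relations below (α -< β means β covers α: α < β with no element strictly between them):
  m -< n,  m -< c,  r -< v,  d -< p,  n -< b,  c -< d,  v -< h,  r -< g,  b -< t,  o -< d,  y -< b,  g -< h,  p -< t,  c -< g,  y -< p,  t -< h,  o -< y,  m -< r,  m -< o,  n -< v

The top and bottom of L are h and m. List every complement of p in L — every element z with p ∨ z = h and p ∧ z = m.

r, v

Need z with p ∨ z = h and p ∧ z = m.
Checking each element gives: r, v.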